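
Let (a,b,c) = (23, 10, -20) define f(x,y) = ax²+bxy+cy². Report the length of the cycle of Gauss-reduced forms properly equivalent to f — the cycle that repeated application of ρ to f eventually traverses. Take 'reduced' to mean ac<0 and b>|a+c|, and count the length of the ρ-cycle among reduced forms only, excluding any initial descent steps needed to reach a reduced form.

D = 1940, ⌊√D⌋ = 44
river: ρ → (-20,30,13)
river: ρ → (13,22,-28)
river: ρ → (-28,34,7)
river: ρ → (7,36,-23)
river: ρ → (-23,10,20)
river: ρ → (20,30,-13)
river: ρ → (-13,22,28)
river: ρ → (28,34,-7)
river: ρ → (-7,36,23)
river: ρ → (23,10,-20)
ρ-cycle length = 10 (tail of 0 descent steps not counted)

10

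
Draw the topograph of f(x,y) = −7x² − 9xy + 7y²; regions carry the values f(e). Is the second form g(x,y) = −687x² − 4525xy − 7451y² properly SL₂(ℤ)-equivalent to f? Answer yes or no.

D₁ = 277, D₂ = 277
river cycle of f (length 18): (7, 9, -7), (-7, 5, 9), (9, 13, -3), (-3, 11, 13), (13, 15, -1), (-1, 15, 13), (13, 11, -3), (-3, 13, 9), (9, 5, -7), (-7, 9, 7), … (8 more)
river cycle of g (length 18): (-9, 5, 7), (7, 9, -7), (-7, 5, 9), (9, 13, -3), (-3, 11, 13), (13, 15, -1), (-1, 15, 13), (13, 11, -3), (-3, 13, 9), (9, 5, -7), … (8 more)
cycles coincide ⇒ equivalent

yes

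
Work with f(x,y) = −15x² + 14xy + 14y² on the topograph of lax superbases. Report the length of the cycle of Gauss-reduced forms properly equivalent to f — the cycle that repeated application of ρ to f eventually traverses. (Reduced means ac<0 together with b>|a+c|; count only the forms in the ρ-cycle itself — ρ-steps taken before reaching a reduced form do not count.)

D = 1036, ⌊√D⌋ = 32
river: ρ → (14,14,-15)
river: ρ → (-15,16,13)
river: ρ → (13,10,-18)
river: ρ → (-18,26,5)
river: ρ → (5,24,-23)
river: ρ → (-23,22,6)
river: ρ → (6,26,-15)
river: ρ → (-15,4,17)
river: ρ → (17,30,-2)
river: ρ → (-2,30,17)
river: ρ → (17,4,-15)
river: ρ → (-15,26,6)
river: ρ → (6,22,-23)
river: ρ → (-23,24,5)
river: ρ → (5,26,-18)
river: ρ → (-18,10,13)
river: ρ → (13,16,-15)
river: ρ → (-15,14,14)
ρ-cycle length = 18 (tail of 0 descent steps not counted)

18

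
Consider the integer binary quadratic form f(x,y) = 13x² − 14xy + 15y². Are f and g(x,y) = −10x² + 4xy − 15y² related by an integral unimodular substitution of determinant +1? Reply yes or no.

D₁ = -584, D₂ = -584
f: translate: b→12 (≡-14 mod 26), so (13,-14,15)→(13,12,14)
f: reduced (well bottom): (13,12,14) with a≤c, −a<b≤a
g is negative-definite; reduce −g:
−g: reduced (well bottom): (10,-4,15) with a≤c, −a<b≤a
flip sign back: reduced form of g is (-10,4,-15)
reduced forms (13, 12, 14) vs (-10, 4, -15) ⇒ inequivalent

no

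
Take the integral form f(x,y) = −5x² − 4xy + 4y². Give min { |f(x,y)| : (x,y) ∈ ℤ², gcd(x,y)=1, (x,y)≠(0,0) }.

descent: ρ → (4,4,-5)  [lands on river]
river: ρ → (-5,6,3)
river: ρ → (3,6,-5)
river: ρ → (-5,4,4)
closes: descent 1, river 4
min |a| on river = 3

3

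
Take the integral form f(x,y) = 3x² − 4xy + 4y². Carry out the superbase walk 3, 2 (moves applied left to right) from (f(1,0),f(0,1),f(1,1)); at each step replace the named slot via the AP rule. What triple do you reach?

start (3,4,3) = (f(1,0),f(0,1),f(1,1))
replace slot 3: 2·(3+4) − 3 = 11 → (3,4,11)
replace slot 2: 2·(3+11) − 4 = 24 → (3,24,11)

3,24,11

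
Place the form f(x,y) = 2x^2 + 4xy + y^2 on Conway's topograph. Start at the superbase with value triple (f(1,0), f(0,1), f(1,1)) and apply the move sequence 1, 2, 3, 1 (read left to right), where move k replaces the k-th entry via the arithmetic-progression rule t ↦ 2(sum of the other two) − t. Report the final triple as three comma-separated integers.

start (2,1,7) = (f(1,0),f(0,1),f(1,1))
replace slot 1: 2·(1+7) − 2 = 14 → (14,1,7)
replace slot 2: 2·(14+7) − 1 = 41 → (14,41,7)
replace slot 3: 2·(14+41) − 7 = 103 → (14,41,103)
replace slot 1: 2·(41+103) − 14 = 274 → (274,41,103)

274,41,103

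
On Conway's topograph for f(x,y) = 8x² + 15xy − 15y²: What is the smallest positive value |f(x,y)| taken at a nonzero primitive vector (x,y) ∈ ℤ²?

river: ρ → (-15,15,8)
river: ρ → (8,17,-13)
river: ρ → (-13,9,12)
river: ρ → (12,15,-10)
river: ρ → (-10,25,2)
river: ρ → (2,23,-22)
river: ρ → (-22,21,3)
river: ρ → (3,21,-22)
river: ρ → (-22,23,2)
river: ρ → (2,25,-10)
river: ρ → (-10,15,12)
river: ρ → (12,9,-13)
river: ρ → (-13,17,8)
river: ρ → (8,15,-15)
closes: descent 0, river 14
min |a| on river = 2

2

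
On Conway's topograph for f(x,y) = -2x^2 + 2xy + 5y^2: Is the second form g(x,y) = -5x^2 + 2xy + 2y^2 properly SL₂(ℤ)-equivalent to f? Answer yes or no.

D₁ = 44, D₂ = 44
river cycle of f (length 2): (-2, 6, 1), (1, 6, -2)
river cycle of g (length 2): (2, 6, -1), (-1, 6, 2)
cycles differ ⇒ inequivalent

no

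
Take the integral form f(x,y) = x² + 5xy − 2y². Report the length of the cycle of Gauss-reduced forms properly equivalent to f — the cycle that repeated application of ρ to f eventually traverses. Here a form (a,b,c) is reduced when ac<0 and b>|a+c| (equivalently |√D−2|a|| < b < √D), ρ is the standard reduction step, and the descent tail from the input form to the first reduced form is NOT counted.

D = 33, ⌊√D⌋ = 5
river: ρ → (-2,3,3)
river: ρ → (3,3,-2)
river: ρ → (-2,5,1)
river: ρ → (1,5,-2)
ρ-cycle length = 4 (tail of 0 descent steps not counted)

4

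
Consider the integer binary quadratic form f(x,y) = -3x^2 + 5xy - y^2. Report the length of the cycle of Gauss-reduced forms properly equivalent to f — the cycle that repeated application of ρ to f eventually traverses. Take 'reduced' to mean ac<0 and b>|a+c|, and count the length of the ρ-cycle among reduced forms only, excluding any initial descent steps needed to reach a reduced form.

D = 13, ⌊√D⌋ = 3
descent: ρ → (-1,3,1)  [lands on river]
river: ρ → (1,3,-1)
ρ-cycle length = 2 (tail of 1 descent step not counted)

2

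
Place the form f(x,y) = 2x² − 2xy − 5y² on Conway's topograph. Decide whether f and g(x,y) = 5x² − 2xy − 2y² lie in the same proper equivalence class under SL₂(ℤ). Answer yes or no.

D₁ = 44, D₂ = 44
river cycle of f (length 2): (2, 6, -1), (-1, 6, 2)
river cycle of g (length 2): (-2, 6, 1), (1, 6, -2)
cycles differ ⇒ inequivalent

no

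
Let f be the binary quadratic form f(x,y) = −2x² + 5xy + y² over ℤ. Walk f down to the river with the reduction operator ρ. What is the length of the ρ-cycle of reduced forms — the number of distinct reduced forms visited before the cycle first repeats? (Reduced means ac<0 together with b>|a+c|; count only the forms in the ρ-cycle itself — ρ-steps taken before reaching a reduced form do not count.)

D = 33, ⌊√D⌋ = 5
river: ρ → (1,5,-2)
river: ρ → (-2,3,3)
river: ρ → (3,3,-2)
river: ρ → (-2,5,1)
ρ-cycle length = 4 (tail of 0 descent steps not counted)

4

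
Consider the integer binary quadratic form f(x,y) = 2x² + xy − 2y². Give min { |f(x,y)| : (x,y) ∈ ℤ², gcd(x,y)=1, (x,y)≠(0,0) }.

river: ρ → (-2,3,1)
river: ρ → (1,3,-2)
river: ρ → (-2,1,2)
river: ρ → (2,3,-1)
river: ρ → (-1,3,2)
river: ρ → (2,1,-2)
closes: descent 0, river 6
min |a| on river = 1

1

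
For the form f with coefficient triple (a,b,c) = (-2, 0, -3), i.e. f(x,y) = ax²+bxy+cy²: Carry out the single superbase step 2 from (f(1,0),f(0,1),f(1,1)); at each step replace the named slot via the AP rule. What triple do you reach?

start (-2,-3,-5) = (f(1,0),f(0,1),f(1,1))
replace slot 2: 2·((-2)+(-5)) − (-3) = -11 → (-2,-11,-5)

-2,-11,-5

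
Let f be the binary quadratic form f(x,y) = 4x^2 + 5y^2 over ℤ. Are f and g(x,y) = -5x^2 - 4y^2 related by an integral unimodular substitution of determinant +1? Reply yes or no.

D₁ = -80, D₂ = -80
f: reduced (well bottom): (4,0,5) with a≤c, −a<b≤a
g is negative-definite; reduce −g:
−g: flip: (5,0,4)→(4,0,5)
−g: reduced (well bottom): (4,0,5) with a≤c, −a<b≤a
flip sign back: reduced form of g is (-4,0,-5)
reduced forms (4, 0, 5) vs (-4, 0, -5) ⇒ inequivalent

no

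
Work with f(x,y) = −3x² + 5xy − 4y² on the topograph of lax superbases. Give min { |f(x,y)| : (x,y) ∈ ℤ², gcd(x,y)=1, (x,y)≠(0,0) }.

translate: b→1 (≡-5 mod 6), so (3,-5,4)→(3,1,2)
flip: (3,1,2)→(2,-1,3)
reduced (well bottom): (2,-1,3) with a≤c, −a<b≤a
well minimum |f| = |-2| = 2 (negative-definite)

2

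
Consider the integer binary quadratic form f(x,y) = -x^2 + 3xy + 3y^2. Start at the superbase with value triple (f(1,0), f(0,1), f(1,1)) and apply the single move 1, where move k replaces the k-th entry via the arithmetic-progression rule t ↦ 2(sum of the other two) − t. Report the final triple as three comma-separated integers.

start (-1,3,5) = (f(1,0),f(0,1),f(1,1))
replace slot 1: 2·(3+5) − (-1) = 17 → (17,3,5)

17,3,5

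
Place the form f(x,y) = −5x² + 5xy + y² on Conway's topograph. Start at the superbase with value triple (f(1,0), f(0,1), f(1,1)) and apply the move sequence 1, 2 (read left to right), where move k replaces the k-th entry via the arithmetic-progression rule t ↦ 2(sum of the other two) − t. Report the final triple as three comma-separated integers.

start (-5,1,1) = (f(1,0),f(0,1),f(1,1))
replace slot 1: 2·(1+1) − (-5) = 9 → (9,1,1)
replace slot 2: 2·(9+1) − 1 = 19 → (9,19,1)

9,19,1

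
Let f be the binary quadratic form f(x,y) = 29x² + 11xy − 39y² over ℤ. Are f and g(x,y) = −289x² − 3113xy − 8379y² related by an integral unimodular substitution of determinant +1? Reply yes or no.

D₁ = 4645, D₂ = 4645
river cycle of f (length 22): (-39, 67, 1), (1, 67, -39), (-39, 11, 29), (29, 47, -21), (-21, 37, 39), (39, 41, -19), (-19, 35, 45), (45, 55, -9), (-9, 53, 51), (51, 49, -11), … (12 more)
river cycle of g (length 22): (-39, 67, 1), (1, 67, -39), (-39, 11, 29), (29, 47, -21), (-21, 37, 39), (39, 41, -19), (-19, 35, 45), (45, 55, -9), (-9, 53, 51), (51, 49, -11), … (12 more)
cycles coincide ⇒ equivalent

yes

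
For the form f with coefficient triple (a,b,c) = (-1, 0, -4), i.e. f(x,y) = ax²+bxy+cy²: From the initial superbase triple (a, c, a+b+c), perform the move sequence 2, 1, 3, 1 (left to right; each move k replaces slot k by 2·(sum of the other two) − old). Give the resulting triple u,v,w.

start (-1,-4,-5) = (f(1,0),f(0,1),f(1,1))
replace slot 2: 2·((-1)+(-5)) − (-4) = -8 → (-1,-8,-5)
replace slot 1: 2·((-8)+(-5)) − (-1) = -25 → (-25,-8,-5)
replace slot 3: 2·((-25)+(-8)) − (-5) = -61 → (-25,-8,-61)
replace slot 1: 2·((-8)+(-61)) − (-25) = -113 → (-113,-8,-61)

-113,-8,-61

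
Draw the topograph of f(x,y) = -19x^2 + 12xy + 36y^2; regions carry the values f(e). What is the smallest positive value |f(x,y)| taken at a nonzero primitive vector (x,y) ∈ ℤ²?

descent: ρ → (36,-12,-19)
descent: ρ → (-19,50,5)  [lands on river]
river: ρ → (5,50,-19)
river: ρ → (-19,26,29)
river: ρ → (29,32,-16)
river: ρ → (-16,32,29)
river: ρ → (29,26,-19)
closes: descent 2, river 6
min |a| on river = 5

5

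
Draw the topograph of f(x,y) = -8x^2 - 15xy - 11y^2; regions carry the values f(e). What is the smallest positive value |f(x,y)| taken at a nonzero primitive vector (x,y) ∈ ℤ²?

translate: b→-1 (≡15 mod 16), so (8,15,11)→(8,-1,4)
flip: (8,-1,4)→(4,1,8)
reduced (well bottom): (4,1,8) with a≤c, −a<b≤a
well minimum |f| = |-4| = 4 (negative-definite)

4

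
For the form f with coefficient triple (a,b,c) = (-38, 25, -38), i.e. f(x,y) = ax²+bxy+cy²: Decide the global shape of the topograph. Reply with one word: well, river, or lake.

D = b²−4ac = 25² − 4·(-38)·(-38) = -5151
D < 0 ⇒ definite ⇒ every region one sign ⇒ single well

well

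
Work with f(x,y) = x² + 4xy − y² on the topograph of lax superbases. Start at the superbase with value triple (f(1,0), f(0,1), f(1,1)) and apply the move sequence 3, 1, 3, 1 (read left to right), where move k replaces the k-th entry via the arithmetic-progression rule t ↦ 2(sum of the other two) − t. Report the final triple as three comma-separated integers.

start (1,-1,4) = (f(1,0),f(0,1),f(1,1))
replace slot 3: 2·(1+(-1)) − 4 = -4 → (1,-1,-4)
replace slot 1: 2·((-1)+(-4)) − 1 = -11 → (-11,-1,-4)
replace slot 3: 2·((-11)+(-1)) − (-4) = -20 → (-11,-1,-20)
replace slot 1: 2·((-1)+(-20)) − (-11) = -31 → (-31,-1,-20)

-31,-1,-20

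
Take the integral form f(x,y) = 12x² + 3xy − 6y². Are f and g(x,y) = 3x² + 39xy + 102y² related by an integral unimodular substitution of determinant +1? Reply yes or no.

D₁ = 297, D₂ = 297
river cycle of f (length 4): (-6, 9, 9), (9, 9, -6), (-6, 15, 3), (3, 15, -6)
river cycle of g (length 4): (3, 15, -6), (-6, 9, 9), (9, 9, -6), (-6, 15, 3)
cycles coincide ⇒ equivalent

yes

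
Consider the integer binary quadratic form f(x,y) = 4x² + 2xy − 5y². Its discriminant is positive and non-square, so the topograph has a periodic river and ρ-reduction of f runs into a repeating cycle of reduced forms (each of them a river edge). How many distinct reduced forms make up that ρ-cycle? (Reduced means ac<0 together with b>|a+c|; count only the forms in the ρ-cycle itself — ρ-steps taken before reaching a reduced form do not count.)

D = 84, ⌊√D⌋ = 9
river: ρ → (-5,8,1)
river: ρ → (1,8,-5)
river: ρ → (-5,2,4)
river: ρ → (4,6,-3)
river: ρ → (-3,6,4)
river: ρ → (4,2,-5)
ρ-cycle length = 6 (tail of 0 descent steps not counted)

6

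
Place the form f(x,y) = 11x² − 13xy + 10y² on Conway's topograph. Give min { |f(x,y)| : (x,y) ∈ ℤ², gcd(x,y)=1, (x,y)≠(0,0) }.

translate: b→9 (≡-13 mod 22), so (11,-13,10)→(11,9,8)
flip: (11,9,8)→(8,-9,11)
translate: b→7 (≡-9 mod 16), so (8,-9,11)→(8,7,10)
reduced (well bottom): (8,7,10) with a≤c, −a<b≤a
well minimum = a = 8

8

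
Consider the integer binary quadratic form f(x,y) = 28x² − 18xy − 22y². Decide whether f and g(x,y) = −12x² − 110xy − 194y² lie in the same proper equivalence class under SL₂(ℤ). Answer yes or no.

D₁ = 2788, D₂ = 2788
river cycle of f (length 18): (-22, 18, 28), (28, 38, -12), (-12, 34, 34), (34, 34, -12), (-12, 38, 28), (28, 18, -22), (-22, 26, 24), (24, 22, -24), (-24, 26, 22), (22, 18, -28), … (8 more)
river cycle of g (length 18): (-12, 34, 34), (34, 34, -12), (-12, 38, 28), (28, 18, -22), (-22, 26, 24), (24, 22, -24), (-24, 26, 22), (22, 18, -28), (-28, 38, 12), (12, 34, -34), … (8 more)
cycles coincide ⇒ equivalent

yes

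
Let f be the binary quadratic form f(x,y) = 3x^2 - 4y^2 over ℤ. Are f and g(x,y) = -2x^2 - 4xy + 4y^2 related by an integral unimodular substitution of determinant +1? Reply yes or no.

D₁ = 48, D₂ = 48
river cycle of f (length 2): (3, 6, -1), (-1, 6, 3)
river cycle of g (length 2): (4, 4, -2), (-2, 4, 4)
cycles differ ⇒ inequivalent

no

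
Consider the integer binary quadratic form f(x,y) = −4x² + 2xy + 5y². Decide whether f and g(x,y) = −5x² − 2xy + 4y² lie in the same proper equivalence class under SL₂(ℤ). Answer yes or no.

D₁ = 84, D₂ = 84
river cycle of f (length 6): (5, 8, -1), (-1, 8, 5), (5, 2, -4), (-4, 6, 3), (3, 6, -4), (-4, 2, 5)
river cycle of g (length 6): (4, 2, -5), (-5, 8, 1), (1, 8, -5), (-5, 2, 4), (4, 6, -3), (-3, 6, 4)
cycles differ ⇒ inequivalent

no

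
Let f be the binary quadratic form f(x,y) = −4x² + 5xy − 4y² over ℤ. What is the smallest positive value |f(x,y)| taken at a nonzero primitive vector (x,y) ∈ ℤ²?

translate: b→3 (≡-5 mod 8), so (4,-5,4)→(4,3,3)
flip: (4,3,3)→(3,-3,4)
translate: b→3 (≡-3 mod 6), so (3,-3,4)→(3,3,4)
reduced (well bottom): (3,3,4) with a≤c, −a<b≤a
well minimum |f| = |-3| = 3 (negative-definite)

3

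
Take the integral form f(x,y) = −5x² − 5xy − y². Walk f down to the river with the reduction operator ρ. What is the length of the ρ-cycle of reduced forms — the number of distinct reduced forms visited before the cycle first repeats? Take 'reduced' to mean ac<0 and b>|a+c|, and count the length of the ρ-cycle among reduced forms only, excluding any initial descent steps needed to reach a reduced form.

D = 5, ⌊√D⌋ = 2
descent: ρ → (-1,1,1)  [lands on river]
river: ρ → (1,1,-1)
ρ-cycle length = 2 (tail of 1 descent step not counted)

2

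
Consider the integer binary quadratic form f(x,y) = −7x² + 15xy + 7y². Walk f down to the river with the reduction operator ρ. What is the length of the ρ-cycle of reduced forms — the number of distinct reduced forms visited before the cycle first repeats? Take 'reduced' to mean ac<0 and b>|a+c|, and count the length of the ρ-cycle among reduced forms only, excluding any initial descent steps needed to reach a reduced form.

D = 421, ⌊√D⌋ = 20
river: ρ → (7,13,-9)
river: ρ → (-9,5,11)
river: ρ → (11,17,-3)
river: ρ → (-3,19,5)
river: ρ → (5,11,-15)
river: ρ → (-15,19,1)
river: ρ → (1,19,-15)
river: ρ → (-15,11,5)
river: ρ → (5,19,-3)
river: ρ → (-3,17,11)
river: ρ → (11,5,-9)
river: ρ → (-9,13,7)
river: ρ → (7,15,-7)
river: ρ → (-7,13,9)
river: ρ → (9,5,-11)
river: ρ → (-11,17,3)
river: ρ → (3,19,-5)
river: ρ → (-5,11,15)
river: ρ → (15,19,-1)
river: ρ → (-1,19,15)
river: ρ → (15,11,-5)
river: ρ → (-5,19,3)
river: ρ → (3,17,-11)
river: ρ → (-11,5,9)
river: ρ → (9,13,-7)
river: ρ → (-7,15,7)
ρ-cycle length = 26 (tail of 0 descent steps not counted)

26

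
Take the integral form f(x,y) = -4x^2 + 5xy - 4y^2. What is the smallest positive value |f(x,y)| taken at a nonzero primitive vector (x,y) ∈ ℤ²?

translate: b→3 (≡-5 mod 8), so (4,-5,4)→(4,3,3)
flip: (4,3,3)→(3,-3,4)
translate: b→3 (≡-3 mod 6), so (3,-3,4)→(3,3,4)
reduced (well bottom): (3,3,4) with a≤c, −a<b≤a
well minimum |f| = |-3| = 3 (negative-definite)

3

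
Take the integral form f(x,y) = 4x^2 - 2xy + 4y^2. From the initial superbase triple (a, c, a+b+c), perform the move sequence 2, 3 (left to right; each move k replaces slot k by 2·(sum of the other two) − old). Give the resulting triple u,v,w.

start (4,4,6) = (f(1,0),f(0,1),f(1,1))
replace slot 2: 2·(4+6) − 4 = 16 → (4,16,6)
replace slot 3: 2·(4+16) − 6 = 34 → (4,16,34)

4,16,34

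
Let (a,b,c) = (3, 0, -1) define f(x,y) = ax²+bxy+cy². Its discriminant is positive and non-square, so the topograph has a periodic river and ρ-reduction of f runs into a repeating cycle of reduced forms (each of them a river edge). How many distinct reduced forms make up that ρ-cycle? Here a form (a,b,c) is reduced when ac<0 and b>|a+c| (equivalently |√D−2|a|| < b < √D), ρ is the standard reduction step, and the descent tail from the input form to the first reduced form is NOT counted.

D = 12, ⌊√D⌋ = 3
descent: ρ → (-1,2,2)  [lands on river]
river: ρ → (2,2,-1)
ρ-cycle length = 2 (tail of 1 descent step not counted)

2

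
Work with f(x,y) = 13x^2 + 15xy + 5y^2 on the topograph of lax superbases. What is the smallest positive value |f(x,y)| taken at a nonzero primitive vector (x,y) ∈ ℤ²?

translate: b→-11 (≡15 mod 26), so (13,15,5)→(13,-11,3)
flip: (13,-11,3)→(3,11,13)
translate: b→-1 (≡11 mod 6), so (3,11,13)→(3,-1,3)
flip: (3,-1,3)→(3,1,3)
reduced (well bottom): (3,1,3) with a≤c, −a<b≤a
well minimum = a = 3

3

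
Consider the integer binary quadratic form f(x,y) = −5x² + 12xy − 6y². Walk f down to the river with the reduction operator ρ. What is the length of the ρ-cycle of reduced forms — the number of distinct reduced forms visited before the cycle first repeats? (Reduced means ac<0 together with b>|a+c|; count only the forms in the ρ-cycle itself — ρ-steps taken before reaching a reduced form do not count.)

D = 24, ⌊√D⌋ = 4
descent: ρ → (-6,0,1)
descent: ρ → (1,4,-2)  [lands on river]
river: ρ → (-2,4,1)
ρ-cycle length = 2 (tail of 2 descent steps not counted)

2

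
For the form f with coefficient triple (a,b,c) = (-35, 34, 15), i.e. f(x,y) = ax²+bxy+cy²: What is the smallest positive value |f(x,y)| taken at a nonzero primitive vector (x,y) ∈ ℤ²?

river: ρ → (15,56,-2)
river: ρ → (-2,56,15)
river: ρ → (15,34,-35)
river: ρ → (-35,36,14)
river: ρ → (14,48,-17)
river: ρ → (-17,54,5)
river: ρ → (5,56,-6)
river: ρ → (-6,52,23)
river: ρ → (23,40,-18)
river: ρ → (-18,32,31)
river: ρ → (31,30,-19)
river: ρ → (-19,46,15)
river: ρ → (15,44,-22)
river: ρ → (-22,44,15)
river: ρ → (15,46,-19)
river: ρ → (-19,30,31)
river: ρ → (31,32,-18)
river: ρ → (-18,40,23)
river: ρ → (23,52,-6)
river: ρ → (-6,56,5)
river: ρ → (5,54,-17)
river: ρ → (-17,48,14)
river: ρ → (14,36,-35)
river: ρ → (-35,34,15)
closes: descent 0, river 24
min |a| on river = 2

2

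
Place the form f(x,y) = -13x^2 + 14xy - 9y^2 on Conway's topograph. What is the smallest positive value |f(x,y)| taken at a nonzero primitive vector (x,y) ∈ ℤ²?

translate: b→12 (≡-14 mod 26), so (13,-14,9)→(13,12,8)
flip: (13,12,8)→(8,-12,13)
translate: b→4 (≡-12 mod 16), so (8,-12,13)→(8,4,9)
reduced (well bottom): (8,4,9) with a≤c, −a<b≤a
well minimum |f| = |-8| = 8 (negative-definite)

8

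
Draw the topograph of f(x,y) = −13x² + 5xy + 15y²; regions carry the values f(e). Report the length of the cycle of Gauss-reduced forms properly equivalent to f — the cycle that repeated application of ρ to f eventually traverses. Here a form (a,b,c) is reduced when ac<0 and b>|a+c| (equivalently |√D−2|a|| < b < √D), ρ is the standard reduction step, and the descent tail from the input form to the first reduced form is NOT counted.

D = 805, ⌊√D⌋ = 28
river: ρ → (15,25,-3)
river: ρ → (-3,23,23)
river: ρ → (23,23,-3)
river: ρ → (-3,25,15)
river: ρ → (15,5,-13)
river: ρ → (-13,21,7)
river: ρ → (7,21,-13)
river: ρ → (-13,5,15)
ρ-cycle length = 8 (tail of 0 descent steps not counted)

8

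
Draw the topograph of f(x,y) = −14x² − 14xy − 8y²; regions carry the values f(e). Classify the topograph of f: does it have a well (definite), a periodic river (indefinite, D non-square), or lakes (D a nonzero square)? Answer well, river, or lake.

D = b²−4ac = (-14)² − 4·(-14)·(-8) = -252
D < 0 ⇒ definite ⇒ every region one sign ⇒ single well

well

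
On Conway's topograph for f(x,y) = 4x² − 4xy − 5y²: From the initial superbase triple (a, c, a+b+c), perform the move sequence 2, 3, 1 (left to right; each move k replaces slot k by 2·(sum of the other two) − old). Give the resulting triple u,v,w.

start (4,-5,-5) = (f(1,0),f(0,1),f(1,1))
replace slot 2: 2·(4+(-5)) − (-5) = 3 → (4,3,-5)
replace slot 3: 2·(4+3) − (-5) = 19 → (4,3,19)
replace slot 1: 2·(3+19) − 4 = 40 → (40,3,19)

40,3,19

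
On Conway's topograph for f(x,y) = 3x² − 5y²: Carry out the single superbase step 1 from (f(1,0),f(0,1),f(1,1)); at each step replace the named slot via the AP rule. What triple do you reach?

start (3,-5,-2) = (f(1,0),f(0,1),f(1,1))
replace slot 1: 2·((-5)+(-2)) − 3 = -17 → (-17,-5,-2)

-17,-5,-2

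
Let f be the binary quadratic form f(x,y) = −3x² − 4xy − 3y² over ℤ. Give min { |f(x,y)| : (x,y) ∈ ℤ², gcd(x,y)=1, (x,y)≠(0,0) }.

translate: b→-2 (≡4 mod 6), so (3,4,3)→(3,-2,2)
flip: (3,-2,2)→(2,2,3)
reduced (well bottom): (2,2,3) with a≤c, −a<b≤a
well minimum |f| = |-2| = 2 (negative-definite)

2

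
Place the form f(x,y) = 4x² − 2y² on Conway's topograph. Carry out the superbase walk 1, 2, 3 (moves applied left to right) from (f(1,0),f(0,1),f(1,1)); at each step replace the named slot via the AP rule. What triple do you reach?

start (4,-2,2) = (f(1,0),f(0,1),f(1,1))
replace slot 1: 2·((-2)+2) − 4 = -4 → (-4,-2,2)
replace slot 2: 2·((-4)+2) − (-2) = -2 → (-4,-2,2)
replace slot 3: 2·((-4)+(-2)) − 2 = -14 → (-4,-2,-14)

-4,-2,-14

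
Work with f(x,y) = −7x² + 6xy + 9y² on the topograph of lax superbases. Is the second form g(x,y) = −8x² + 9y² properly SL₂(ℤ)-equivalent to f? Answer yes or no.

D₁ = 288, D₂ = 288
river cycle of f (length 6): (9, 12, -4), (-4, 12, 9), (9, 6, -7), (-7, 8, 8), (8, 8, -7), (-7, 6, 9)
river cycle of g (length 2): (-8, 16, 1), (1, 16, -8)
cycles differ ⇒ inequivalent

no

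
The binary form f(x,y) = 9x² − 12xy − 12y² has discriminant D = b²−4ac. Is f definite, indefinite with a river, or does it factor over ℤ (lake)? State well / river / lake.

D = b²−4ac = (-12)² − 4·9·(-12) = 576
D = 24² is a perfect square ⇒ form factors over ℤ ⇒ lakes

lake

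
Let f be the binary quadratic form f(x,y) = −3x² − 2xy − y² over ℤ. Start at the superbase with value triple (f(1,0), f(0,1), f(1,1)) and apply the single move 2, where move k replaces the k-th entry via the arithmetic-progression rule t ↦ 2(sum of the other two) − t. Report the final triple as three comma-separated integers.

start (-3,-1,-6) = (f(1,0),f(0,1),f(1,1))
replace slot 2: 2·((-3)+(-6)) − (-1) = -17 → (-3,-17,-6)

-3,-17,-6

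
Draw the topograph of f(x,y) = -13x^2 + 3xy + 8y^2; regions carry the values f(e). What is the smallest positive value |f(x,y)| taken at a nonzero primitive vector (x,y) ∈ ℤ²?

descent: ρ → (8,13,-8)  [lands on river]
river: ρ → (-8,19,2)
river: ρ → (2,17,-17)
river: ρ → (-17,17,2)
river: ρ → (2,19,-8)
river: ρ → (-8,13,8)
river: ρ → (8,19,-2)
river: ρ → (-2,17,17)
river: ρ → (17,17,-2)
river: ρ → (-2,19,8)
closes: descent 1, river 10
min |a| on river = 2

2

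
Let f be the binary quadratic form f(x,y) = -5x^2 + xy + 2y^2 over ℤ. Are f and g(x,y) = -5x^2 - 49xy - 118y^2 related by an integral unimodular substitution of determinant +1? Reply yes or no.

D₁ = 41, D₂ = 41
river cycle of f (length 10): (2, 3, -4), (-4, 5, 1), (1, 5, -4), (-4, 3, 2), (2, 5, -2), (-2, 3, 4), (4, 5, -1), (-1, 5, 4), (4, 3, -2), (-2, 5, 2)
river cycle of g (length 10): (2, 3, -4), (-4, 5, 1), (1, 5, -4), (-4, 3, 2), (2, 5, -2), (-2, 3, 4), (4, 5, -1), (-1, 5, 4), (4, 3, -2), (-2, 5, 2)
cycles coincide ⇒ equivalent

yes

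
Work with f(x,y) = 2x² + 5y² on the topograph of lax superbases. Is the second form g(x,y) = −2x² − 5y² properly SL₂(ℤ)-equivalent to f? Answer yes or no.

D₁ = -40, D₂ = -40
f: reduced (well bottom): (2,0,5) with a≤c, −a<b≤a
g is negative-definite; reduce −g:
−g: reduced (well bottom): (2,0,5) with a≤c, −a<b≤a
flip sign back: reduced form of g is (-2,0,-5)
reduced forms (2, 0, 5) vs (-2, 0, -5) ⇒ inequivalent

no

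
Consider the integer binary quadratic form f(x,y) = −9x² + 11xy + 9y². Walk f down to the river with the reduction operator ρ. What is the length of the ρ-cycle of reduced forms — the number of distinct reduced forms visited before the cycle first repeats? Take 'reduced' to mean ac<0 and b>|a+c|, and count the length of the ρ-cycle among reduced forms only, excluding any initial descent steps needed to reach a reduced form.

D = 445, ⌊√D⌋ = 21
river: ρ → (9,7,-11)
river: ρ → (-11,15,5)
river: ρ → (5,15,-11)
river: ρ → (-11,7,9)
river: ρ → (9,11,-9)
river: ρ → (-9,7,11)
river: ρ → (11,15,-5)
river: ρ → (-5,15,11)
river: ρ → (11,7,-9)
river: ρ → (-9,11,9)
ρ-cycle length = 10 (tail of 0 descent steps not counted)

10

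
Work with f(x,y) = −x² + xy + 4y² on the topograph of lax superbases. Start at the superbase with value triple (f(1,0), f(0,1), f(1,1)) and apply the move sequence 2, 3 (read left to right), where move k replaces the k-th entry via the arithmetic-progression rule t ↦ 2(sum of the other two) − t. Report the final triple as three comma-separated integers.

start (-1,4,4) = (f(1,0),f(0,1),f(1,1))
replace slot 2: 2·((-1)+4) − 4 = 2 → (-1,2,4)
replace slot 3: 2·((-1)+2) − 4 = -2 → (-1,2,-2)

-1,2,-2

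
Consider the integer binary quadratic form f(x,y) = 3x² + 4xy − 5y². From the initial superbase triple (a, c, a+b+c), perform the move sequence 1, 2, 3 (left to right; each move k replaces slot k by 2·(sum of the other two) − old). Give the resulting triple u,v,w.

start (3,-5,2) = (f(1,0),f(0,1),f(1,1))
replace slot 1: 2·((-5)+2) − 3 = -9 → (-9,-5,2)
replace slot 2: 2·((-9)+2) − (-5) = -9 → (-9,-9,2)
replace slot 3: 2·((-9)+(-9)) − 2 = -38 → (-9,-9,-38)

-9,-9,-38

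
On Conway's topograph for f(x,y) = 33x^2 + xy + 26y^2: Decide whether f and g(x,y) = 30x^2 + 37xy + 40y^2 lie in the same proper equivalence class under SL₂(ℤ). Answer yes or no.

D₁ = -3431, D₂ = -3431
f: flip: (33,1,26)→(26,-1,33)
f: reduced (well bottom): (26,-1,33) with a≤c, −a<b≤a
g: translate: b→-23 (≡37 mod 60), so (30,37,40)→(30,-23,33)
g: reduced (well bottom): (30,-23,33) with a≤c, −a<b≤a
reduced forms (26, -1, 33) vs (30, -23, 33) ⇒ inequivalent

no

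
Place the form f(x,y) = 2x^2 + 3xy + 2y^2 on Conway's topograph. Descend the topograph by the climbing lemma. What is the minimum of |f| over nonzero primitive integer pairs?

translate: b→-1 (≡3 mod 4), so (2,3,2)→(2,-1,1)
flip: (2,-1,1)→(1,1,2)
reduced (well bottom): (1,1,2) with a≤c, −a<b≤a
well minimum = a = 1

1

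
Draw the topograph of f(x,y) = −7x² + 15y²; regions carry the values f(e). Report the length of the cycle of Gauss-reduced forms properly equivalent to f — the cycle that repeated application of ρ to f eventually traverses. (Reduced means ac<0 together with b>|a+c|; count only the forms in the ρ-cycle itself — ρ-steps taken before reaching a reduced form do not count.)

D = 420, ⌊√D⌋ = 20
descent: ρ → (15,0,-7)
descent: ρ → (-7,14,8)  [lands on river]
river: ρ → (8,18,-3)
river: ρ → (-3,18,8)
river: ρ → (8,14,-7)
ρ-cycle length = 4 (tail of 2 descent steps not counted)

4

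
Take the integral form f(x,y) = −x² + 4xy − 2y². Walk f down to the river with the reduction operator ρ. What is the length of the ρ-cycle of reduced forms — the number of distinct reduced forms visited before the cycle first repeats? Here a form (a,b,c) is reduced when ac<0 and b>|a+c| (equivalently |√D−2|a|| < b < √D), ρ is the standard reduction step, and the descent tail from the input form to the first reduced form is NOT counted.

D = 8, ⌊√D⌋ = 2
descent: ρ → (-2,0,1)
descent: ρ → (1,2,-1)  [lands on river]
river: ρ → (-1,2,1)
ρ-cycle length = 2 (tail of 2 descent steps not counted)

2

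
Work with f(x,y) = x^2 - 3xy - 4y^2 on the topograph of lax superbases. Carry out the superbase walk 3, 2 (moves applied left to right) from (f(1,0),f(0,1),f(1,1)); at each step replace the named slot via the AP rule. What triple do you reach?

start (1,-4,-6) = (f(1,0),f(0,1),f(1,1))
replace slot 3: 2·(1+(-4)) − (-6) = 0 → (1,-4,0)
replace slot 2: 2·(1+0) − (-4) = 6 → (1,6,0)

1,6,0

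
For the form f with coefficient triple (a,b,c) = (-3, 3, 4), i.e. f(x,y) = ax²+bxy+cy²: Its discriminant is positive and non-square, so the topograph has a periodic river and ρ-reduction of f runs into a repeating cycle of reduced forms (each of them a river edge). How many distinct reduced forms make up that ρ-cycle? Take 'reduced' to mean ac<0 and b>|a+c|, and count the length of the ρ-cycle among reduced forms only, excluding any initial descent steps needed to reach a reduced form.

D = 57, ⌊√D⌋ = 7
river: ρ → (4,5,-2)
river: ρ → (-2,7,1)
river: ρ → (1,7,-2)
river: ρ → (-2,5,4)
river: ρ → (4,3,-3)
river: ρ → (-3,3,4)
ρ-cycle length = 6 (tail of 0 descent steps not counted)

6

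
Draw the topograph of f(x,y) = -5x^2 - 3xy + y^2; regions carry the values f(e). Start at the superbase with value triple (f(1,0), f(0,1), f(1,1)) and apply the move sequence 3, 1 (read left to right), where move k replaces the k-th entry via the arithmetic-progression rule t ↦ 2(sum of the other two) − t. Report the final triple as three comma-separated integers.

start (-5,1,-7) = (f(1,0),f(0,1),f(1,1))
replace slot 3: 2·((-5)+1) − (-7) = -1 → (-5,1,-1)
replace slot 1: 2·(1+(-1)) − (-5) = 5 → (5,1,-1)

5,1,-1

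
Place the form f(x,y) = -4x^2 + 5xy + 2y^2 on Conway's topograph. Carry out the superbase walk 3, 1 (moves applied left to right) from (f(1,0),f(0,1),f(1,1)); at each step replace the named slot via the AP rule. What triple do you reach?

start (-4,2,3) = (f(1,0),f(0,1),f(1,1))
replace slot 3: 2·((-4)+2) − 3 = -7 → (-4,2,-7)
replace slot 1: 2·(2+(-7)) − (-4) = -6 → (-6,2,-7)

-6,2,-7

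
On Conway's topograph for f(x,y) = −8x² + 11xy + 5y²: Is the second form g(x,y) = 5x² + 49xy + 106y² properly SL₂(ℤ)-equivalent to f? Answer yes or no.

D₁ = 281, D₂ = 281
river cycle of f (length 30): (5, 9, -10), (-10, 11, 4), (4, 13, -7), (-7, 15, 2), (2, 13, -14), (-14, 15, 1), (1, 15, -14), (-14, 13, 2), (2, 15, -7), (-7, 13, 4), … (20 more)
river cycle of g (length 30): (5, 9, -10), (-10, 11, 4), (4, 13, -7), (-7, 15, 2), (2, 13, -14), (-14, 15, 1), (1, 15, -14), (-14, 13, 2), (2, 15, -7), (-7, 13, 4), … (20 more)
cycles coincide ⇒ equivalent

yes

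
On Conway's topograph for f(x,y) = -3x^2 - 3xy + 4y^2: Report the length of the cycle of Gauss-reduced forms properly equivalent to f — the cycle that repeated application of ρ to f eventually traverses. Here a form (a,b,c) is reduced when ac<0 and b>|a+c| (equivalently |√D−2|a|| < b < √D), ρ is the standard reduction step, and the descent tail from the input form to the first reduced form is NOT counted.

D = 57, ⌊√D⌋ = 7
descent: ρ → (4,3,-3)  [lands on river]
river: ρ → (-3,3,4)
river: ρ → (4,5,-2)
river: ρ → (-2,7,1)
river: ρ → (1,7,-2)
river: ρ → (-2,5,4)
ρ-cycle length = 6 (tail of 1 descent step not counted)

6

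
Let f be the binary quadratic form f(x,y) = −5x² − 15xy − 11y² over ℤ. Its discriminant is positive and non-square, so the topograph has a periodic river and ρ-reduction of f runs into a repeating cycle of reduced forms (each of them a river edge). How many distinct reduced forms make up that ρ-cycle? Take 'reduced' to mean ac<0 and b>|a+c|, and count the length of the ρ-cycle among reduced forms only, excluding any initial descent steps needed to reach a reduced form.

D = 5, ⌊√D⌋ = 2
descent: ρ → (-11,-7,-1)
descent: ρ → (-1,1,1)  [lands on river]
river: ρ → (1,1,-1)
ρ-cycle length = 2 (tail of 2 descent steps not counted)

2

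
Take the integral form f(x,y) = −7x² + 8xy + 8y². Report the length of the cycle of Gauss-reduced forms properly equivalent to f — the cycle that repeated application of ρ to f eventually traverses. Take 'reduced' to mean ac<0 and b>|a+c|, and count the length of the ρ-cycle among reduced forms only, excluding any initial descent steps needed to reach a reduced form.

D = 288, ⌊√D⌋ = 16
river: ρ → (8,8,-7)
river: ρ → (-7,6,9)
river: ρ → (9,12,-4)
river: ρ → (-4,12,9)
river: ρ → (9,6,-7)
river: ρ → (-7,8,8)
ρ-cycle length = 6 (tail of 0 descent steps not counted)

6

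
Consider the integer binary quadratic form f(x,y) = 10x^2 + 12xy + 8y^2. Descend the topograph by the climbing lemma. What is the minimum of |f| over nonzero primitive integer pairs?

translate: b→-8 (≡12 mod 20), so (10,12,8)→(10,-8,6)
flip: (10,-8,6)→(6,8,10)
translate: b→-4 (≡8 mod 12), so (6,8,10)→(6,-4,8)
reduced (well bottom): (6,-4,8) with a≤c, −a<b≤a
well minimum = a = 6

6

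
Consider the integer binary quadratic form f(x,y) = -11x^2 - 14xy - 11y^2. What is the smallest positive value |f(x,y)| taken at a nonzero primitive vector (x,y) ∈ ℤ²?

translate: b→-8 (≡14 mod 22), so (11,14,11)→(11,-8,8)
flip: (11,-8,8)→(8,8,11)
reduced (well bottom): (8,8,11) with a≤c, −a<b≤a
well minimum |f| = |-8| = 8 (negative-definite)

8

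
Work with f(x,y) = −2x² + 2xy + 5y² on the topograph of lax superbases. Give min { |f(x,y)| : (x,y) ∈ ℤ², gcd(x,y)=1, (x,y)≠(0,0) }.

descent: ρ → (5,-2,-2)
descent: ρ → (-2,6,1)  [lands on river]
river: ρ → (1,6,-2)
closes: descent 2, river 2
min |a| on river = 1

1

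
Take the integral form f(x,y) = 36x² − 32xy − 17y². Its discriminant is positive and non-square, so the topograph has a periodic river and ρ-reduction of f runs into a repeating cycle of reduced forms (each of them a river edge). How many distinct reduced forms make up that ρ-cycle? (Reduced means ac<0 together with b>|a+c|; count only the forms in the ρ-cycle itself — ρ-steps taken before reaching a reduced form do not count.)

D = 3472, ⌊√D⌋ = 58
descent: ρ → (-17,32,36)  [lands on river]
river: ρ → (36,40,-13)
river: ρ → (-13,38,39)
river: ρ → (39,40,-12)
river: ρ → (-12,56,7)
river: ρ → (7,56,-12)
river: ρ → (-12,40,39)
river: ρ → (39,38,-13)
river: ρ → (-13,40,36)
river: ρ → (36,32,-17)
river: ρ → (-17,36,32)
river: ρ → (32,28,-21)
river: ρ → (-21,56,4)
river: ρ → (4,56,-21)
river: ρ → (-21,28,32)
river: ρ → (32,36,-17)
ρ-cycle length = 16 (tail of 1 descent step not counted)

16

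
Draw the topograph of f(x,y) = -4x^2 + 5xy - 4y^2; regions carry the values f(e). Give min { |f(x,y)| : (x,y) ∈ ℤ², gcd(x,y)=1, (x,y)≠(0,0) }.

translate: b→3 (≡-5 mod 8), so (4,-5,4)→(4,3,3)
flip: (4,3,3)→(3,-3,4)
translate: b→3 (≡-3 mod 6), so (3,-3,4)→(3,3,4)
reduced (well bottom): (3,3,4) with a≤c, −a<b≤a
well minimum |f| = |-3| = 3 (negative-definite)

3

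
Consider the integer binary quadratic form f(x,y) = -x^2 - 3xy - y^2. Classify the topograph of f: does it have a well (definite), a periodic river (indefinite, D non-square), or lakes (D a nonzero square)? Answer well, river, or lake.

D = b²−4ac = (-3)² − 4·(-1)·(-1) = 5
D > 0 non-square ⇒ indefinite ⇒ periodic river

river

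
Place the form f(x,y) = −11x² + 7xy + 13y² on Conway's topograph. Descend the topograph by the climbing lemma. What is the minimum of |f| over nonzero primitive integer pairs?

river: ρ → (13,19,-5)
river: ρ → (-5,21,9)
river: ρ → (9,15,-11)
river: ρ → (-11,7,13)
closes: descent 0, river 4
min |a| on river = 5

5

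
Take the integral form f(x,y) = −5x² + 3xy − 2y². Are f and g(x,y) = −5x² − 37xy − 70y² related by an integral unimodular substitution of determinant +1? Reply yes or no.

D₁ = -31, D₂ = -31
f is negative-definite; reduce −f:
−f: flip: (5,-3,2)→(2,3,5)
−f: translate: b→-1 (≡3 mod 4), so (2,3,5)→(2,-1,4)
−f: reduced (well bottom): (2,-1,4) with a≤c, −a<b≤a
flip sign back: reduced form of f is (-2,1,-4)
g is negative-definite; reduce −g:
−g: translate: b→-3 (≡37 mod 10), so (5,37,70)→(5,-3,2)
−g: flip: (5,-3,2)→(2,3,5)
−g: translate: b→-1 (≡3 mod 4), so (2,3,5)→(2,-1,4)
−g: reduced (well bottom): (2,-1,4) with a≤c, −a<b≤a
flip sign back: reduced form of g is (-2,1,-4)
reduced forms (-2, 1, -4) vs (-2, 1, -4) ⇒ equivalent

yes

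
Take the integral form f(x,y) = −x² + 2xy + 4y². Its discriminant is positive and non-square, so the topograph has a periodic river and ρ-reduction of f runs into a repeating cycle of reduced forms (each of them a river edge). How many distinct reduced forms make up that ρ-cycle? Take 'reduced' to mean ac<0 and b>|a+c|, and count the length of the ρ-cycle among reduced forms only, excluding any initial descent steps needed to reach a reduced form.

D = 20, ⌊√D⌋ = 4
descent: ρ → (4,-2,-1)
descent: ρ → (-1,4,1)  [lands on river]
river: ρ → (1,4,-1)
ρ-cycle length = 2 (tail of 2 descent steps not counted)

2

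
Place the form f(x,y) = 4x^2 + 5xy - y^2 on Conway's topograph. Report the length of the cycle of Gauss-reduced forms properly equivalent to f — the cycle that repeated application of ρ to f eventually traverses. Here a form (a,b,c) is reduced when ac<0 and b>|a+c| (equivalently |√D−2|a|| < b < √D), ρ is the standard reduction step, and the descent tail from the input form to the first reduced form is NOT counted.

D = 41, ⌊√D⌋ = 6
river: ρ → (-1,5,4)
river: ρ → (4,3,-2)
river: ρ → (-2,5,2)
river: ρ → (2,3,-4)
river: ρ → (-4,5,1)
river: ρ → (1,5,-4)
river: ρ → (-4,3,2)
river: ρ → (2,5,-2)
river: ρ → (-2,3,4)
river: ρ → (4,5,-1)
ρ-cycle length = 10 (tail of 0 descent steps not counted)

10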